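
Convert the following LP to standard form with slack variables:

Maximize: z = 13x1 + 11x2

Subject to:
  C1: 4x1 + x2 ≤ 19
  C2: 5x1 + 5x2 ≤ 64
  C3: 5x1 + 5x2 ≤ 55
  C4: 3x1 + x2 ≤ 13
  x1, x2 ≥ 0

max z = 13x1 + 11x2

s.t.
  4x1 + x2 + s1 = 19
  5x1 + 5x2 + s2 = 64
  5x1 + 5x2 + s3 = 55
  3x1 + x2 + s4 = 13
  x1, x2, s1, s2, s3, s4 ≥ 0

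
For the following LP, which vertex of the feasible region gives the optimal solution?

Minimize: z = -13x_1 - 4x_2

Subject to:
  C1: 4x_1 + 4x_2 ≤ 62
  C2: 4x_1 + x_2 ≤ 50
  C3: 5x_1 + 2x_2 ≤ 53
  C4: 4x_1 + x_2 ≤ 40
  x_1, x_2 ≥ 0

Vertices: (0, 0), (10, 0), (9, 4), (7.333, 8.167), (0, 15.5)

Evaluate the objective at each vertex of the feasible region:
  z(0, 0) = 0
  z(10, 0) = -130
  z(9, 4) = -133  ←
  z(7.333, 8.167) = -128
  z(0, 15.5) = -62
The minimum is at x_1 = 9, x_2 = 4.

(9, 4)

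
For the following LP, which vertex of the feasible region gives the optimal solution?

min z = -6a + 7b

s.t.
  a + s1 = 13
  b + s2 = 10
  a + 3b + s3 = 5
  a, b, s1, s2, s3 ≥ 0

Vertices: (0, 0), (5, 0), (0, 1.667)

Evaluate the objective at each vertex of the feasible region:
  z(0, 0) = 0
  z(5, 0) = -30  ←
  z(0, 1.667) = 11.67
The minimum is at a = 5, b = 0.

(5, 0)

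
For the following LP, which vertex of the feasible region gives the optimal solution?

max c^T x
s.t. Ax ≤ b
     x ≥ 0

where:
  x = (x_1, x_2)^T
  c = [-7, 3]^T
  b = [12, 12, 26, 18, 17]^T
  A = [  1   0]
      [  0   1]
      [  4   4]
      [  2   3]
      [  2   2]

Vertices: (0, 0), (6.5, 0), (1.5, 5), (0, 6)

Evaluate the objective at each vertex of the feasible region:
  z(0, 0) = 0
  z(6.5, 0) = -45.5
  z(1.5, 5) = 4.5
  z(0, 6) = 18  ←
The maximum is at x_1 = 0, x_2 = 6.

(0, 6)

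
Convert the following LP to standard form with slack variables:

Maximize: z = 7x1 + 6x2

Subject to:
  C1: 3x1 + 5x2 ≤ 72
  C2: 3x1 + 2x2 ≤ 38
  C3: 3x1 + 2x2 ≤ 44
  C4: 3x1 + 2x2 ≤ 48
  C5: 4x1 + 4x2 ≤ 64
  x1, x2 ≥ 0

max z = 7x1 + 6x2

s.t.
  3x1 + 5x2 + s1 = 72
  3x1 + 2x2 + s2 = 38
  3x1 + 2x2 + s3 = 44
  3x1 + 2x2 + s4 = 48
  4x1 + 4x2 + s5 = 64
  x1, x2, s1, s2, s3, s4, s5 ≥ 0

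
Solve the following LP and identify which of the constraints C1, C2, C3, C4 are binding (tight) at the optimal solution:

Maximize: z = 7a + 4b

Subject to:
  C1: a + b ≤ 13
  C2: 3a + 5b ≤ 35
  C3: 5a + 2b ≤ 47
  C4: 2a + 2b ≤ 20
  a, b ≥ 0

At a = 9, b = 1, compute slack b - a·x for each constraint:
  C1: 13 − 10 = 3  (slack)
  C2: 35 − 32 = 3  (slack)
  C3: 47 − 47 = 0  (binding)
  C4: 20 − 20 = 0  (binding)

Optimal: a = 9, b = 1
Binding: C3, C4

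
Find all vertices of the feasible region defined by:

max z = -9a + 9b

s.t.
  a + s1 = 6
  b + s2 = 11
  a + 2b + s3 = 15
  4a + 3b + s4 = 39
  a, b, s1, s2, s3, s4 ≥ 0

(0, 0), (6, 0), (6, 4.5), (0, 7.5)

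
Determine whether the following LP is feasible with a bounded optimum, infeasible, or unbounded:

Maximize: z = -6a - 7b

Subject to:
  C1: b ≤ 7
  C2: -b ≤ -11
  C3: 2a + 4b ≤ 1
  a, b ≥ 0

Infeasible (no feasible solution exists)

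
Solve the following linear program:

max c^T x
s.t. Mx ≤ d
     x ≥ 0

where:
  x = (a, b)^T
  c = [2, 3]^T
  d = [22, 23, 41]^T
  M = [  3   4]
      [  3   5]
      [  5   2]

Evaluate the objective at each vertex of the feasible region:
  z(0, 0) = 0
  z(7.333, 0) = 14.67
  z(6, 1) = 15  ←
  z(0, 4.6) = 13.8
The maximum is at a = 6, b = 1.

a = 6, b = 1, z = 15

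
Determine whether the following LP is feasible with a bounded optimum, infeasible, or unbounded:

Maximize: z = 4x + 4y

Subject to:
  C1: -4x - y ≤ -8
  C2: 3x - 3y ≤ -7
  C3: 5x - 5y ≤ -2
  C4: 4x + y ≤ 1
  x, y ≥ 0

Infeasible (no feasible solution exists)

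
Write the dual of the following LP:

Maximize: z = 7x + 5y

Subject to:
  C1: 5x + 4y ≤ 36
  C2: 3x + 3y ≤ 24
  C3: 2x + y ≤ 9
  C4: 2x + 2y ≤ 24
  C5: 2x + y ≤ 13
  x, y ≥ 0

Primal max cᵀx s.t. Ax ≤ b, x ≥ 0  →  Dual min bᵀy s.t. Aᵀy ≥ c, y ≥ 0.

Minimize: z = 36y1 + 24y2 + 9y3 + 24y4 + 13y5

Subject to:
  5y1 + 3y2 + 2y3 + 2y4 + 2y5 ≥ 7
  4y1 + 3y2 + y3 + 2y4 + y5 ≥ 5
  y1, y2, y3, y4, y5 ≥ 0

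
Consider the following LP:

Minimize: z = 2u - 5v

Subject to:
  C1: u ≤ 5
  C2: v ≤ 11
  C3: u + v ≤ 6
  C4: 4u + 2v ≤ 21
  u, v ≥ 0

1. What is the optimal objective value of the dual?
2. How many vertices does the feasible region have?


1. -30
2. 5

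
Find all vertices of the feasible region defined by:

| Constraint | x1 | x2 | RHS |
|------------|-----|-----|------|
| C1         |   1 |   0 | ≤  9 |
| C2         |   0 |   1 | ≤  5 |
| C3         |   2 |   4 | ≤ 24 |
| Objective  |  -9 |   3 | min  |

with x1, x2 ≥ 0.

(0, 0), (9, 0), (9, 1.5), (2, 5), (0, 5)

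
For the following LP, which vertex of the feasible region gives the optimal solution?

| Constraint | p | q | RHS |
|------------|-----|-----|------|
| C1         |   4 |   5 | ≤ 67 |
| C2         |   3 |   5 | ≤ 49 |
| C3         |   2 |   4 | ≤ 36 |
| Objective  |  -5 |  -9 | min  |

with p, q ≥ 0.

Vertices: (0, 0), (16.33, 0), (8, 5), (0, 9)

Evaluate the objective at each vertex of the feasible region:
  z(0, 0) = 0
  z(16.33, 0) = -81.67
  z(8, 5) = -85  ←
  z(0, 9) = -81
The minimum is at p = 8, q = 5.

(8, 5)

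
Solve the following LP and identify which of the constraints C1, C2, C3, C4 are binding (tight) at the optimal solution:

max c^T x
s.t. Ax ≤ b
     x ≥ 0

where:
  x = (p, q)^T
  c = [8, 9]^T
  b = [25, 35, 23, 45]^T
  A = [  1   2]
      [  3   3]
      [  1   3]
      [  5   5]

At p = 2, q = 7, compute slack b - a·x for each constraint:
  C1: 25 − 16 = 9  (slack)
  C2: 35 − 27 = 8  (slack)
  C3: 23 − 23 = 0  (binding)
  C4: 45 − 45 = 0  (binding)

Optimal: p = 2, q = 7
Binding: C3, C4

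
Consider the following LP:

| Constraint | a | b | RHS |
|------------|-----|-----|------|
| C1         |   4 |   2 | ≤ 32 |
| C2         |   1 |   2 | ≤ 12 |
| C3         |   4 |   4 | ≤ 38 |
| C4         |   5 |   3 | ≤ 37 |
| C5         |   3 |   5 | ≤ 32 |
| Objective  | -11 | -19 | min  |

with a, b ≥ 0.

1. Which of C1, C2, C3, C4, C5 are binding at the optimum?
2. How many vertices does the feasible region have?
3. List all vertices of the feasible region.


1. C2, C5
2. 5
3. (0, 0), (7.4, 0), (5.562, 3.062), (4, 4), (0, 6)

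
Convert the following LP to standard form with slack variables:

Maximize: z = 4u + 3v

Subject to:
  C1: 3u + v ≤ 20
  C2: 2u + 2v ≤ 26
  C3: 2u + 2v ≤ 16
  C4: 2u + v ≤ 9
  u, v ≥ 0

max z = 4u + 3v

s.t.
  3u + v + s1 = 20
  2u + 2v + s2 = 26
  2u + 2v + s3 = 16
  2u + v + s4 = 9
  u, v, s1, s2, s3, s4 ≥ 0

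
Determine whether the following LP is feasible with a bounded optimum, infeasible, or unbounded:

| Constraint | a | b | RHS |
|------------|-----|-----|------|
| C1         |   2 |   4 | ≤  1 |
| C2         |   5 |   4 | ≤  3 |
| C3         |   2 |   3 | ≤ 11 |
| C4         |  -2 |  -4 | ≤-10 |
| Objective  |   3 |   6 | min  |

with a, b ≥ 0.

Infeasible (no feasible solution exists)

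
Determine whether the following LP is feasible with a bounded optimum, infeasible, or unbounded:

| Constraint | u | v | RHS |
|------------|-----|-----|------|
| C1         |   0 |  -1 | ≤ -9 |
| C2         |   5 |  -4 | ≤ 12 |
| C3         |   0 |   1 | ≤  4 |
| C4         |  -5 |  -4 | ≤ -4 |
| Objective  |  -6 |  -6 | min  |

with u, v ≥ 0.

Infeasible (no feasible solution exists)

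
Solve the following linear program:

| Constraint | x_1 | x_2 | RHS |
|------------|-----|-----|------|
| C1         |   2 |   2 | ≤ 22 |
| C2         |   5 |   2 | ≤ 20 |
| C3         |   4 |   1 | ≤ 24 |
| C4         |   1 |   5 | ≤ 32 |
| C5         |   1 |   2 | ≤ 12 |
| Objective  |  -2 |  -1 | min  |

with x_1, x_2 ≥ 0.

Evaluate the objective at each vertex of the feasible region:
  z(0, 0) = 0
  z(4, 0) = -8
  z(2, 5) = -9  ←
  z(0, 6) = -6
The minimum is at x_1 = 2, x_2 = 5.

x_1 = 2, x_2 = 5, z = -9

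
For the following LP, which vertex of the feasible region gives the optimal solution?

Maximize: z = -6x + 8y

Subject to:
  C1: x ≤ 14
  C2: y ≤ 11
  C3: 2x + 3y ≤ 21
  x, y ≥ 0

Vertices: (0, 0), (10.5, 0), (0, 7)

Evaluate the objective at each vertex of the feasible region:
  z(0, 0) = 0
  z(10.5, 0) = -63
  z(0, 7) = 56  ←
The maximum is at x = 0, y = 7.

(0, 7)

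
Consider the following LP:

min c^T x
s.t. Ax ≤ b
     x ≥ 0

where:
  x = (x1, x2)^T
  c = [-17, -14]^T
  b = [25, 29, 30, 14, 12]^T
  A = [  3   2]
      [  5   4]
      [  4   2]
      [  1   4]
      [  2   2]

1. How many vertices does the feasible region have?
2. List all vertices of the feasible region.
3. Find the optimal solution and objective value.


1. 5
2. (0, 0), (5.8, 0), (5, 1), (3.333, 2.667), (0, 3.5)
3. x1 = 5, x2 = 1, z = -99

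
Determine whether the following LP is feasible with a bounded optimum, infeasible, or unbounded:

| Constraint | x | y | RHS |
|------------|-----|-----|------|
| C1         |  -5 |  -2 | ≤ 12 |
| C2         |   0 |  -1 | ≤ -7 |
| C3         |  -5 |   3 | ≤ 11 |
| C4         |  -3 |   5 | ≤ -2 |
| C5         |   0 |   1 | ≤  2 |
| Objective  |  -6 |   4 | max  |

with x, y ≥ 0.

Infeasible (no feasible solution exists)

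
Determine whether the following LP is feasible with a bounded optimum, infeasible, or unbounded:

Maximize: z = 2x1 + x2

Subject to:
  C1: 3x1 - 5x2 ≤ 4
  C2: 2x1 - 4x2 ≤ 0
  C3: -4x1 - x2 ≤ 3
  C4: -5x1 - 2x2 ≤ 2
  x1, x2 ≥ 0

Unbounded (objective can increase without bound)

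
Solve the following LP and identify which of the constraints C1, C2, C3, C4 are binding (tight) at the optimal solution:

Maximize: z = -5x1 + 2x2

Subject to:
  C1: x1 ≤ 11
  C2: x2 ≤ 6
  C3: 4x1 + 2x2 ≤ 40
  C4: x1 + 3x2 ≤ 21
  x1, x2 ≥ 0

At x1 = 0, x2 = 6, compute slack b - a·x for each constraint:
  C1: 11 − 0 = 11  (slack)
  C2: 6 − 6 = 0  (binding)
  C3: 40 − 12 = 28  (slack)
  C4: 21 − 18 = 3  (slack)

Optimal: x1 = 0, x2 = 6
Binding: C2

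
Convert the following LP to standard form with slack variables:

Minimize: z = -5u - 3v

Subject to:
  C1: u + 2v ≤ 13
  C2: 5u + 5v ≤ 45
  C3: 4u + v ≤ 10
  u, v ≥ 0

min z = -5u - 3v

s.t.
  u + 2v + s1 = 13
  5u + 5v + s2 = 45
  4u + v + s3 = 10
  u, v, s1, s2, s3 ≥ 0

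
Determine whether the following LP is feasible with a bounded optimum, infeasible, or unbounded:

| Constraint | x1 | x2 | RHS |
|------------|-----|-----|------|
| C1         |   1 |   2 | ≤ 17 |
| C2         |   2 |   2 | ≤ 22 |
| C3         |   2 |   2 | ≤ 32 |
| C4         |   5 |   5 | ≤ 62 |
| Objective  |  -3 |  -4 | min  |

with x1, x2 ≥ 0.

Feasible with a bounded optimal solution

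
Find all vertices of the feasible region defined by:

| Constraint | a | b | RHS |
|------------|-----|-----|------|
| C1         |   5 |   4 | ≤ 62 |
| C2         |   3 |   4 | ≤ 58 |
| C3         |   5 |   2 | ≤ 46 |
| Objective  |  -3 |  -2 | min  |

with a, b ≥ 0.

(0, 0), (9.2, 0), (6, 8), (2, 13), (0, 14.5)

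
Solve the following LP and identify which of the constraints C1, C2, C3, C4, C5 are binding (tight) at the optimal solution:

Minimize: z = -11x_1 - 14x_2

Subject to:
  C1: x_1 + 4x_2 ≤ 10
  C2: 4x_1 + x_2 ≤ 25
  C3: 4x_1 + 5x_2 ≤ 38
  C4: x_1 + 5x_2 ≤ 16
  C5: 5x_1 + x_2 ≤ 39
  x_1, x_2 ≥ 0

At x_1 = 6, x_2 = 1, compute slack b - a·x for each constraint:
  C1: 10 − 10 = 0  (binding)
  C2: 25 − 25 = 0  (binding)
  C3: 38 − 29 = 9  (slack)
  C4: 16 − 11 = 5  (slack)
  C5: 39 − 31 = 8  (slack)

Optimal: x_1 = 6, x_2 = 1
Binding: C1, C2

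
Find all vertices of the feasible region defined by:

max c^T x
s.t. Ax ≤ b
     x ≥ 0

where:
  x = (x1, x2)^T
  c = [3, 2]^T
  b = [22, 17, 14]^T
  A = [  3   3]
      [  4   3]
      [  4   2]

(0, 0), (3.5, 0), (2, 3), (0, 5.667)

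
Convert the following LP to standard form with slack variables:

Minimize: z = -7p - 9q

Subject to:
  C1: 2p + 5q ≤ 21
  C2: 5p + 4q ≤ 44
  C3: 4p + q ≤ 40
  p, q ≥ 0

min z = -7p - 9q

s.t.
  2p + 5q + s1 = 21
  5p + 4q + s2 = 44
  4p + q + s3 = 40
  p, q, s1, s2, s3 ≥ 0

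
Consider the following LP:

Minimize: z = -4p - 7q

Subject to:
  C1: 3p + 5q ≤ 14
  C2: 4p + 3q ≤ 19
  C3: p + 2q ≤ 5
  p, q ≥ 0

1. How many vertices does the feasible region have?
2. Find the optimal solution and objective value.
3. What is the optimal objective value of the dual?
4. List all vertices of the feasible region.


1. 4
2. p = 3, q = 1, z = -19
3. -19
4. (0, 0), (4.667, 0), (3, 1), (0, 2.5)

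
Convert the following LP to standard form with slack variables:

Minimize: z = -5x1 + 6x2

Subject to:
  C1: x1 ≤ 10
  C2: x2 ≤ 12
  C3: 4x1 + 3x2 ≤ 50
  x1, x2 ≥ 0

min z = -5x1 + 6x2

s.t.
  x1 + s1 = 10
  x2 + s2 = 12
  4x1 + 3x2 + s3 = 50
  x1, x2, s1, s2, s3 ≥ 0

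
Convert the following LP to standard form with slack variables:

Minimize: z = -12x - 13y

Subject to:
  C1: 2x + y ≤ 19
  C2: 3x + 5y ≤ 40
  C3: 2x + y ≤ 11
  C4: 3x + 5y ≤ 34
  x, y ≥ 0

min z = -12x - 13y

s.t.
  2x + y + s1 = 19
  3x + 5y + s2 = 40
  2x + y + s3 = 11
  3x + 5y + s4 = 34
  x, y, s1, s2, s3, s4 ≥ 0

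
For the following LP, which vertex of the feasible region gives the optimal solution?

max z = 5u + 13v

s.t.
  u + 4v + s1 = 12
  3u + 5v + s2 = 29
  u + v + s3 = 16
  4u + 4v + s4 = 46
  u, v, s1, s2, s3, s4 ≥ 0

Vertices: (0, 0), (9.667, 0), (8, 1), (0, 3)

Evaluate the objective at each vertex of the feasible region:
  z(0, 0) = 0
  z(9.667, 0) = 48.33
  z(8, 1) = 53  ←
  z(0, 3) = 39
The maximum is at u = 8, v = 1.

(8, 1)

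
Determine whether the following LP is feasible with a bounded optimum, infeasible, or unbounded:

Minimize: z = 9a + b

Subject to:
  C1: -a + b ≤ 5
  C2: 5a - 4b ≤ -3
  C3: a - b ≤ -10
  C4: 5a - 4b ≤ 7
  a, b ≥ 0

Infeasible (no feasible solution exists)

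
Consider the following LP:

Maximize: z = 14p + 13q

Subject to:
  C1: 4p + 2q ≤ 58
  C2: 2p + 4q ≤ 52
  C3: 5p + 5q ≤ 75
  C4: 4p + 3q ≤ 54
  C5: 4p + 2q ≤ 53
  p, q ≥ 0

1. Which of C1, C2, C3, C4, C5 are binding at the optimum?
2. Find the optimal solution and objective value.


1. C3, C4
2. p = 9, q = 6, z = 204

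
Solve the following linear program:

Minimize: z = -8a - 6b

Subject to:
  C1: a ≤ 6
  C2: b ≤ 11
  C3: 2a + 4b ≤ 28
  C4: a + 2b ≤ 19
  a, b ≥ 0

Evaluate the objective at each vertex of the feasible region:
  z(0, 0) = 0
  z(6, 0) = -48
  z(6, 4) = -72  ←
  z(0, 7) = -42
The minimum is at a = 6, b = 4.

a = 6, b = 4, z = -72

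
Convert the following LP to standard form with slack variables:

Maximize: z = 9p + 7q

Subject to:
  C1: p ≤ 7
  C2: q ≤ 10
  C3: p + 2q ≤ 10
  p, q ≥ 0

max z = 9p + 7q

s.t.
  p + s1 = 7
  q + s2 = 10
  p + 2q + s3 = 10
  p, q, s1, s2, s3 ≥ 0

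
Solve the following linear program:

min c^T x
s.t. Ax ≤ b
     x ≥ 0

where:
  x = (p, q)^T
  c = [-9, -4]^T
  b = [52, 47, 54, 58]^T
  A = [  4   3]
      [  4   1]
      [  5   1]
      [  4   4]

Evaluate the objective at each vertex of the feasible region:
  z(0, 0) = 0
  z(10.8, 0) = -97.2
  z(10, 4) = -106  ←
  z(8.5, 6) = -100.5
  z(0, 14.5) = -58
The minimum is at p = 10, q = 4.

p = 10, q = 4, z = -106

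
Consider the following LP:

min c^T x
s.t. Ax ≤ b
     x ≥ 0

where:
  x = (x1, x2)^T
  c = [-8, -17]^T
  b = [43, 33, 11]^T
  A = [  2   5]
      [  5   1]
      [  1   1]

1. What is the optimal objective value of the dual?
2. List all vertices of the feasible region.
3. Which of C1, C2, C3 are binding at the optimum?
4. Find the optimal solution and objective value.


1. -151
2. (0, 0), (6.6, 0), (5.5, 5.5), (4, 7), (0, 8.6)
3. C1, C3
4. x1 = 4, x2 = 7, z = -151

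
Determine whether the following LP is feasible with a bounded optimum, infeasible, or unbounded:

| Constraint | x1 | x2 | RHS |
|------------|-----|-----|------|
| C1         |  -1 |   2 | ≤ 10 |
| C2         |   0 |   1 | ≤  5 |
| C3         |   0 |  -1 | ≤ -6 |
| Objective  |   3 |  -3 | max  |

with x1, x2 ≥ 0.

Infeasible (no feasible solution exists)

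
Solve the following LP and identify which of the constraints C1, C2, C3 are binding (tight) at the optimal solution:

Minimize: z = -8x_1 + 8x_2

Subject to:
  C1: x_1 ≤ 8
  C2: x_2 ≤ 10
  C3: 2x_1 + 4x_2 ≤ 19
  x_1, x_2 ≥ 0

At x_1 = 8, x_2 = 0, compute slack b - a·x for each constraint:
  C1: 8 − 8 = 0  (binding)
  C2: 10 − 0 = 10  (slack)
  C3: 19 − 16 = 3  (slack)

Optimal: x_1 = 8, x_2 = 0
Binding: C1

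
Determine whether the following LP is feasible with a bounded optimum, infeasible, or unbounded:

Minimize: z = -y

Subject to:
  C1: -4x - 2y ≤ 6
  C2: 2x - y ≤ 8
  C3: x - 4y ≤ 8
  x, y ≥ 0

Unbounded (objective can decrease without bound)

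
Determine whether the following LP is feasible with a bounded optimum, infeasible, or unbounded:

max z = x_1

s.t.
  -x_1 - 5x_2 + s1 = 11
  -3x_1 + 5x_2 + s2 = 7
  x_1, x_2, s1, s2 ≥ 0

Unbounded (objective can increase without bound)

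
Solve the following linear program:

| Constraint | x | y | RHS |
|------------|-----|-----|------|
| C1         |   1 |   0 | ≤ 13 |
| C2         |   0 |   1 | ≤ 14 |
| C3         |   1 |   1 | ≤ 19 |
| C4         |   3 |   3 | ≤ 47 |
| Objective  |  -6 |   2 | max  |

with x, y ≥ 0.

Evaluate the objective at each vertex of the feasible region:
  z(0, 0) = 0
  z(13, 0) = -78
  z(13, 2.667) = -72.67
  z(1.667, 14) = 18
  z(0, 14) = 28  ←
The maximum is at x = 0, y = 14.

x = 0, y = 14, z = 28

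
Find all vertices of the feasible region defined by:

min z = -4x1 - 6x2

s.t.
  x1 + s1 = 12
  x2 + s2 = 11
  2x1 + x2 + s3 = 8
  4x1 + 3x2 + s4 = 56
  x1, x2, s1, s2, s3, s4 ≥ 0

(0, 0), (4, 0), (0, 8)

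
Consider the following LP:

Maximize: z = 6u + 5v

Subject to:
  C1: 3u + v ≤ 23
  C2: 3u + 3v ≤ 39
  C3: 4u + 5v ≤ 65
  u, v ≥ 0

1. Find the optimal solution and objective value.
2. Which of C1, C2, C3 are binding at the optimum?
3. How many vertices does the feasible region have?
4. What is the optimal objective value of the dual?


1. u = 5, v = 8, z = 70
2. C1, C2
3. 4
4. 70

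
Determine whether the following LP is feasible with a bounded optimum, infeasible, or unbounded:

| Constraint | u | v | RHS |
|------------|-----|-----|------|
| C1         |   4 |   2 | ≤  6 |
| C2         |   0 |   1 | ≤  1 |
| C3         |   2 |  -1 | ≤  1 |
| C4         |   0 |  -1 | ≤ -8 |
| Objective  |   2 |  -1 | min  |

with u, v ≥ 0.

Infeasible (no feasible solution exists)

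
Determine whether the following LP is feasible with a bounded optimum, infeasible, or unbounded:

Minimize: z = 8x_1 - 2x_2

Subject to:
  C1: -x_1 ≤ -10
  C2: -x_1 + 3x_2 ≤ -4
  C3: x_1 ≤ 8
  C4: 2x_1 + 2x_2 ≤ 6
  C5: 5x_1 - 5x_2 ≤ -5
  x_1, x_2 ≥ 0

Infeasible (no feasible solution exists)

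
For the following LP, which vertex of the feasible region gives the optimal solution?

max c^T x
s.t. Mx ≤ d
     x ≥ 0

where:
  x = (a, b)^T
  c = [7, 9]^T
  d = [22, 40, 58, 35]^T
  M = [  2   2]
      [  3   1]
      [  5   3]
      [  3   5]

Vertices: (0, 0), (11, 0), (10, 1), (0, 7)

Evaluate the objective at each vertex of the feasible region:
  z(0, 0) = 0
  z(11, 0) = 77
  z(10, 1) = 79  ←
  z(0, 7) = 63
The maximum is at a = 10, b = 1.

(10, 1)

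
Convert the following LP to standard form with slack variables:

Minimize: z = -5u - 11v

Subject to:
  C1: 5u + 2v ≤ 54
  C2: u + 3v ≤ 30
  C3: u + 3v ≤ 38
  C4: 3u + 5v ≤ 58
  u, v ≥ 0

min z = -5u - 11v

s.t.
  5u + 2v + s1 = 54
  u + 3v + s2 = 30
  u + 3v + s3 = 38
  3u + 5v + s4 = 58
  u, v, s1, s2, s3, s4 ≥ 0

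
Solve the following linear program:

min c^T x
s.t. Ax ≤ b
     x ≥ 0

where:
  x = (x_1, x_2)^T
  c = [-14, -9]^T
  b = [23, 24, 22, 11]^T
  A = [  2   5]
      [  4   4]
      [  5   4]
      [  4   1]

Evaluate the objective at each vertex of the feasible region:
  z(0, 0) = 0
  z(2.75, 0) = -38.5
  z(2, 3) = -55  ←
  z(1.059, 4.176) = -52.41
  z(0, 4.6) = -41.4
The minimum is at x_1 = 2, x_2 = 3.

x_1 = 2, x_2 = 3, z = -55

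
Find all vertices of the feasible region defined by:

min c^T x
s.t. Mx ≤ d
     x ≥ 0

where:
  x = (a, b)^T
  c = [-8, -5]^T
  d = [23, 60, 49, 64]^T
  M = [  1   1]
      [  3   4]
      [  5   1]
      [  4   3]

(0, 0), (9.8, 0), (8, 9), (0, 15)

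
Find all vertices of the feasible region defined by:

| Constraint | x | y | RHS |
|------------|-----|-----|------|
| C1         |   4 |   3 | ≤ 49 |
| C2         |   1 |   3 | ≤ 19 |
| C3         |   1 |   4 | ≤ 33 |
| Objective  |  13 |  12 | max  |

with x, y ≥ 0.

(0, 0), (12.25, 0), (10, 3), (0, 6.333)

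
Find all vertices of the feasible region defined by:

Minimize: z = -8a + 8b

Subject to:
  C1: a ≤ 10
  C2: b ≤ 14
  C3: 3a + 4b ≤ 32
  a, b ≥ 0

(0, 0), (10, 0), (10, 0.5), (0, 8)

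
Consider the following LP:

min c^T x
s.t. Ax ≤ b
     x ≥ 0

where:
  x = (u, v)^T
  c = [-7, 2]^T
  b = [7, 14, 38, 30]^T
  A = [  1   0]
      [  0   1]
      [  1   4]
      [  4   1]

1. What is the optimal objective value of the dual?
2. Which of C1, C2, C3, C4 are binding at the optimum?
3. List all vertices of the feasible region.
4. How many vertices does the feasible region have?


1. -49
2. C1
3. (0, 0), (7, 0), (7, 2), (5.467, 8.133), (0, 9.5)
4. 5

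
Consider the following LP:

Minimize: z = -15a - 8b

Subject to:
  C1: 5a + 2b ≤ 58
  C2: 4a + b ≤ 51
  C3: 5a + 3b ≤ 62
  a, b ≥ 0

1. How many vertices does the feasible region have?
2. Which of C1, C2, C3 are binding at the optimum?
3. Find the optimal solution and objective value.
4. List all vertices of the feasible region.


1. 4
2. C1, C3
3. a = 10, b = 4, z = -182
4. (0, 0), (11.6, 0), (10, 4), (0, 20.67)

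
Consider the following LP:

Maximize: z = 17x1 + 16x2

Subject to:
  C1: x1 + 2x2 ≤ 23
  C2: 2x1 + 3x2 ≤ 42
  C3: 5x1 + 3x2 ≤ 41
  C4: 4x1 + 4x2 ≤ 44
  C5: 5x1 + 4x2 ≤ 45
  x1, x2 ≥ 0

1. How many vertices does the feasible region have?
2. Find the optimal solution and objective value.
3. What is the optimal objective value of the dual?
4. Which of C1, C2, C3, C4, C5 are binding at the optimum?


1. 5
2. x1 = 1, x2 = 10, z = 177
3. 177
4. C4, C5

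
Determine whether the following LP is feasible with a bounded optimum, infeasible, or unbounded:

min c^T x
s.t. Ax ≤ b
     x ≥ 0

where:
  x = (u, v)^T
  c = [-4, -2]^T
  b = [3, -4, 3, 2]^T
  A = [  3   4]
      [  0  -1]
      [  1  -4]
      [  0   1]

Infeasible (no feasible solution exists)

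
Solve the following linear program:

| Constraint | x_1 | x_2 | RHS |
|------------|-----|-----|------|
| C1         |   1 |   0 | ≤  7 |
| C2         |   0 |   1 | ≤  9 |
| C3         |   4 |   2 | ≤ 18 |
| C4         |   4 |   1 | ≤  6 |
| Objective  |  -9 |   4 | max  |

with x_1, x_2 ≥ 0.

Evaluate the objective at each vertex of the feasible region:
  z(0, 0) = 0
  z(1.5, 0) = -13.5
  z(0, 6) = 24  ←
The maximum is at x_1 = 0, x_2 = 6.

x_1 = 0, x_2 = 6, z = 24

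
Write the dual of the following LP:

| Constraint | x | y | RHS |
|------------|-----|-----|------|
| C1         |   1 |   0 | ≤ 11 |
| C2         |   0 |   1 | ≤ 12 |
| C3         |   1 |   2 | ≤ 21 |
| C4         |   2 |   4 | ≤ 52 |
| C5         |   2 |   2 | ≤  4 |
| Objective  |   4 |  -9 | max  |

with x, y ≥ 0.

Primal max cᵀx s.t. Ax ≤ b, x ≥ 0  →  Dual min bᵀy s.t. Aᵀy ≥ c, y ≥ 0.

Minimize: z = 11y1 + 12y2 + 21y3 + 52y4 + 4y5

Subject to:
  y1 + y3 + 2y4 + 2y5 ≥ 4
  y2 + 2y3 + 4y4 + 2y5 ≥ -9
  y1, y2, y3, y4, y5 ≥ 0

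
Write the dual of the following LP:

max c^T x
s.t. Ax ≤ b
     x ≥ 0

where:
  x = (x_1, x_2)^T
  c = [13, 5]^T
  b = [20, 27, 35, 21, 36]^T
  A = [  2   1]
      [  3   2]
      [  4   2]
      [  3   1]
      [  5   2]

Primal max cᵀx s.t. Ax ≤ b, x ≥ 0  →  Dual min bᵀy s.t. Aᵀy ≥ c, y ≥ 0.

Minimize: z = 20y1 + 27y2 + 35y3 + 21y4 + 36y5

Subject to:
  2y1 + 3y2 + 4y3 + 3y4 + 5y5 ≥ 13
  y1 + 2y2 + 2y3 + y4 + 2y5 ≥ 5
  y1, y2, y3, y4, y5 ≥ 0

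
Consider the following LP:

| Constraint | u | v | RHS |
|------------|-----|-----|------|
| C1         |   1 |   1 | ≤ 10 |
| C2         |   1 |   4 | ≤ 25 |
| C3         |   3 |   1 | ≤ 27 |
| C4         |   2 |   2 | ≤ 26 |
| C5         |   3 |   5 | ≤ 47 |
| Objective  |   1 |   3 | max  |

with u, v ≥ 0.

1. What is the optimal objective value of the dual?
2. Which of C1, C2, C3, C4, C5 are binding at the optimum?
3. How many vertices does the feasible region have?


1. 20
2. C1, C2
3. 5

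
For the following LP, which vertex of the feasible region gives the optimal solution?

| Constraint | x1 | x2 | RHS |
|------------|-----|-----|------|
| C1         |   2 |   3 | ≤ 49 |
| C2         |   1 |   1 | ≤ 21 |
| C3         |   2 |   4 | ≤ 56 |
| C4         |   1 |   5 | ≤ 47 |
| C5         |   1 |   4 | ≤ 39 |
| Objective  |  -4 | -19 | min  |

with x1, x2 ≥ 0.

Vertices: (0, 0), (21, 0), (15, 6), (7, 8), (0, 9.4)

Evaluate the objective at each vertex of the feasible region:
  z(0, 0) = 0
  z(21, 0) = -84
  z(15, 6) = -174
  z(7, 8) = -180  ←
  z(0, 9.4) = -178.6
The minimum is at x1 = 7, x2 = 8.

(7, 8)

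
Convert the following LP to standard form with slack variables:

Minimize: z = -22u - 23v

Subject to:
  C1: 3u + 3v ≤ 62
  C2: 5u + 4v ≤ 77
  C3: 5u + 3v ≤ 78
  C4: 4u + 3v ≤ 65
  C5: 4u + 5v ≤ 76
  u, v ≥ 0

min z = -22u - 23v

s.t.
  3u + 3v + s1 = 62
  5u + 4v + s2 = 77
  5u + 3v + s3 = 78
  4u + 3v + s4 = 65
  4u + 5v + s5 = 76
  u, v, s1, s2, s3, s4, s5 ≥ 0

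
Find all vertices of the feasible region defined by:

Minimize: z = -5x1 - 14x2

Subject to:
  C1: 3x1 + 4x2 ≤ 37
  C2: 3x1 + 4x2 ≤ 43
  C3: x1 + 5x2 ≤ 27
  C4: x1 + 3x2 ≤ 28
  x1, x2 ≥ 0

(0, 0), (12.33, 0), (7, 4), (0, 5.4)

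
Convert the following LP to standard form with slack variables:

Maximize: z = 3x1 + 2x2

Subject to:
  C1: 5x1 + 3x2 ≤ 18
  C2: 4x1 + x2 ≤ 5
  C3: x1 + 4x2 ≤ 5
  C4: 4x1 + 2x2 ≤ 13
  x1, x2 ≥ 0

max z = 3x1 + 2x2

s.t.
  5x1 + 3x2 + s1 = 18
  4x1 + x2 + s2 = 5
  x1 + 4x2 + s3 = 5
  4x1 + 2x2 + s4 = 13
  x1, x2, s1, s2, s3, s4 ≥ 0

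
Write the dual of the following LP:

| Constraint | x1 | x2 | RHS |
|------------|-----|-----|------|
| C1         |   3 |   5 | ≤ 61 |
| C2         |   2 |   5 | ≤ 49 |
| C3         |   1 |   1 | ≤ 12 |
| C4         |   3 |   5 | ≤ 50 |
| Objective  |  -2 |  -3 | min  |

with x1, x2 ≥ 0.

Primal min cᵀx s.t. Ax ≤ b, x ≥ 0  →  Dual max −bᵀy s.t. Aᵀy ≥ −c, y ≥ 0.

Maximize: z = -61y1 - 49y2 - 12y3 - 50y4

Subject to:
  3y1 + 2y2 + y3 + 3y4 ≥ 2
  5y1 + 5y2 + y3 + 5y4 ≥ 3
  y1, y2, y3, y4 ≥ 0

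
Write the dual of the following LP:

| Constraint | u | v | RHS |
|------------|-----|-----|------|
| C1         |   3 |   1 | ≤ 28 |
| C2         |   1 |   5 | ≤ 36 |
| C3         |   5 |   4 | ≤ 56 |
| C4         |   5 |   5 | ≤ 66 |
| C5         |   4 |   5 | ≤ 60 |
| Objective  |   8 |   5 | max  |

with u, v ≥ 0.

Primal max cᵀx s.t. Ax ≤ b, x ≥ 0  →  Dual min bᵀy s.t. Aᵀy ≥ c, y ≥ 0.

Minimize: z = 28y1 + 36y2 + 56y3 + 66y4 + 60y5

Subject to:
  3y1 + y2 + 5y3 + 5y4 + 4y5 ≥ 8
  y1 + 5y2 + 4y3 + 5y4 + 5y5 ≥ 5
  y1, y2, y3, y4, y5 ≥ 0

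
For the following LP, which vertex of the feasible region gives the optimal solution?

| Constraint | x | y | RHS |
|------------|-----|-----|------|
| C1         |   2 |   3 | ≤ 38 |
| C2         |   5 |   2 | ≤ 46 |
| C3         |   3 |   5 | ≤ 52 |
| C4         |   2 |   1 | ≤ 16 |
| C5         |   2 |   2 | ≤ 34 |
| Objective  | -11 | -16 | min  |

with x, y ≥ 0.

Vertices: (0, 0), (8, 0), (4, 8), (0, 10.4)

Evaluate the objective at each vertex of the feasible region:
  z(0, 0) = 0
  z(8, 0) = -88
  z(4, 8) = -172  ←
  z(0, 10.4) = -166.4
The minimum is at x = 4, y = 8.

(4, 8)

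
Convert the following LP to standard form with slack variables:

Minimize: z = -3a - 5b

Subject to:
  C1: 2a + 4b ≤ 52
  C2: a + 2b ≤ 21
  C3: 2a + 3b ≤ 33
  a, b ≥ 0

min z = -3a - 5b

s.t.
  2a + 4b + s1 = 52
  a + 2b + s2 = 21
  2a + 3b + s3 = 33
  a, b, s1, s2, s3 ≥ 0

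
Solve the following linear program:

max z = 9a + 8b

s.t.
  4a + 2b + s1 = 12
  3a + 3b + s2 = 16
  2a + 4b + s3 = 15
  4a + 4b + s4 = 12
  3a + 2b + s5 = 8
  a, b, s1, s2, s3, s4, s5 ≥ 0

Evaluate the objective at each vertex of the feasible region:
  z(0, 0) = 0
  z(2.667, 0) = 24
  z(2, 1) = 26  ←
  z(0, 3) = 24
The maximum is at a = 2, b = 1.

a = 2, b = 1, z = 26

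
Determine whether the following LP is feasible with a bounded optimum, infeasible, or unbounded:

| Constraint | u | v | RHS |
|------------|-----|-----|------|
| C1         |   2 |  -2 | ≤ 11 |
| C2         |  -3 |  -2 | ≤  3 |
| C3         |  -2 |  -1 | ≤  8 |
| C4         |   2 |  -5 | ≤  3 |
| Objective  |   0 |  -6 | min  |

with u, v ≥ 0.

Unbounded (objective can decrease without bound)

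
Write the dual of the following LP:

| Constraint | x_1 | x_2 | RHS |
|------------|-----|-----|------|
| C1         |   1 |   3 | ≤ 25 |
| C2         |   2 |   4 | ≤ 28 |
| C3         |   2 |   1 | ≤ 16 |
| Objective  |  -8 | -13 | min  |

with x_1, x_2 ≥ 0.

Primal min cᵀx s.t. Ax ≤ b, x ≥ 0  →  Dual max −bᵀy s.t. Aᵀy ≥ −c, y ≥ 0.

Maximize: z = -25y1 - 28y2 - 16y3

Subject to:
  y1 + 2y2 + 2y3 ≥ 8
  3y1 + 4y2 + y3 ≥ 13
  y1, y2, y3 ≥ 0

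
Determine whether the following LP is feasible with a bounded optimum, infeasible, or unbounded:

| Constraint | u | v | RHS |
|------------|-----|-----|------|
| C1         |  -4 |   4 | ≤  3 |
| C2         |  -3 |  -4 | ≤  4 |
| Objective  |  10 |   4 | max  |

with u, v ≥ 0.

Unbounded (objective can increase without bound)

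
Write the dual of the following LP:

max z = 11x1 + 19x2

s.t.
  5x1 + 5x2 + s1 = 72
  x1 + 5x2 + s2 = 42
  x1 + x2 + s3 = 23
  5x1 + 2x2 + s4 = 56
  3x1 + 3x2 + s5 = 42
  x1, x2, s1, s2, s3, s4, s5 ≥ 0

Primal max cᵀx s.t. Ax ≤ b, x ≥ 0  →  Dual min bᵀy s.t. Aᵀy ≥ c, y ≥ 0.

Minimize: z = 72y1 + 42y2 + 23y3 + 56y4 + 42y5

Subject to:
  5y1 + y2 + y3 + 5y4 + 3y5 ≥ 11
  5y1 + 5y2 + y3 + 2y4 + 3y5 ≥ 19
  y1, y2, y3, y4, y5 ≥ 0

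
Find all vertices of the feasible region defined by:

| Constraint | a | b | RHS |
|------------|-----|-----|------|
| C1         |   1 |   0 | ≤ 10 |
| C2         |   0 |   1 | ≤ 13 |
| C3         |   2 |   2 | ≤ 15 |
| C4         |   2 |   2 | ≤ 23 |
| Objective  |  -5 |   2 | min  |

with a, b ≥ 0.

(0, 0), (7.5, 0), (0, 7.5)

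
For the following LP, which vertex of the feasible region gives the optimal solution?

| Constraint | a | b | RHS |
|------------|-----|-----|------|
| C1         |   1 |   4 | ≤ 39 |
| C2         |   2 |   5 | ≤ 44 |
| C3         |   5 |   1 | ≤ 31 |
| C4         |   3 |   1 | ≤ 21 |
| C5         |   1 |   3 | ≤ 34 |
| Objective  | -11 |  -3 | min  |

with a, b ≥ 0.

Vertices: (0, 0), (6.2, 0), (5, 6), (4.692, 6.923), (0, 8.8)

Evaluate the objective at each vertex of the feasible region:
  z(0, 0) = 0
  z(6.2, 0) = -68.2
  z(5, 6) = -73  ←
  z(4.692, 6.923) = -72.38
  z(0, 8.8) = -26.4
The minimum is at a = 5, b = 6.

(5, 6)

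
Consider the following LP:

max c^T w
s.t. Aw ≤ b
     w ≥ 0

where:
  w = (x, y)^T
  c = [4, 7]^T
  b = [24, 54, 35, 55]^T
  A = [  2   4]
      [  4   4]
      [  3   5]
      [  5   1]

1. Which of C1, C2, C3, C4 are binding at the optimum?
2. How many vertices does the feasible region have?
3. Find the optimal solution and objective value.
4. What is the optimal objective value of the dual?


1. C1, C3
2. 5
3. x = 10, y = 1, z = 47
4. 47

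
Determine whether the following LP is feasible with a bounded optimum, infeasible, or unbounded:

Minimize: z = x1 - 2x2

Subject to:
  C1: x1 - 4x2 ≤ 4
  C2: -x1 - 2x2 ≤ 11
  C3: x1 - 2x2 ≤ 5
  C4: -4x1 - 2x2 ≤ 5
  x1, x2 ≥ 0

Unbounded (objective can decrease without bound)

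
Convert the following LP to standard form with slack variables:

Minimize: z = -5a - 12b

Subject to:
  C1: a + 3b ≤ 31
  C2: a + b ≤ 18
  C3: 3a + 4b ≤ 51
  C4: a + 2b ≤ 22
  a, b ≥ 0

min z = -5a - 12b

s.t.
  a + 3b + s1 = 31
  a + b + s2 = 18
  3a + 4b + s3 = 51
  a + 2b + s4 = 22
  a, b, s1, s2, s3, s4 ≥ 0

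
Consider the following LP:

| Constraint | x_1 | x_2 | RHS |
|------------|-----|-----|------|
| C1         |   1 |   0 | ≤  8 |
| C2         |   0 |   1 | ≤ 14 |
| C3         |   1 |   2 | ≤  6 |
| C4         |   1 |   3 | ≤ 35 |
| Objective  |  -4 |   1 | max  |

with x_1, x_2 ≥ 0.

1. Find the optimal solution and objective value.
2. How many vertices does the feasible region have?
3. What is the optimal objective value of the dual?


1. x_1 = 0, x_2 = 3, z = 3
2. 3
3. 3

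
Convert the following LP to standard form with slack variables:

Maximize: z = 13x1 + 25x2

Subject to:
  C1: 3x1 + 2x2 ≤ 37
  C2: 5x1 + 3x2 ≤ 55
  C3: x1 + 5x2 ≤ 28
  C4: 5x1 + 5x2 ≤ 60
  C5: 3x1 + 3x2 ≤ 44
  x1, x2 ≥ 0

max z = 13x1 + 25x2

s.t.
  3x1 + 2x2 + s1 = 37
  5x1 + 3x2 + s2 = 55
  x1 + 5x2 + s3 = 28
  5x1 + 5x2 + s4 = 60
  3x1 + 3x2 + s5 = 44
  x1, x2, s1, s2, s3, s4, s5 ≥ 0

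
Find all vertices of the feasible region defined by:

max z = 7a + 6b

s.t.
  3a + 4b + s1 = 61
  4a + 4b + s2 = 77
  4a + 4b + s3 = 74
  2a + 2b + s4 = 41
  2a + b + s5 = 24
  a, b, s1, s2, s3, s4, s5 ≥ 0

(0, 0), (12, 0), (7, 10), (0, 15.25)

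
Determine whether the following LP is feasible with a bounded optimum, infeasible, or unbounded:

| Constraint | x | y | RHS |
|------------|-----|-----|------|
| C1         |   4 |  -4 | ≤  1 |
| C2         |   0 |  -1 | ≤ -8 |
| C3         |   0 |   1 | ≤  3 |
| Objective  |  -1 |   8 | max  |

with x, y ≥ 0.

Infeasible (no feasible solution exists)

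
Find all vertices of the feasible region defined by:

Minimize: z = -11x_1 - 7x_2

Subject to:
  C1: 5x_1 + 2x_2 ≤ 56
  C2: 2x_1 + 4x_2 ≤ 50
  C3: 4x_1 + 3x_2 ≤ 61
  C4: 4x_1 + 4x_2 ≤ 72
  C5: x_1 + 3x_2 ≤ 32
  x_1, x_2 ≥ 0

(0, 0), (11.2, 0), (8, 8), (0, 10.67)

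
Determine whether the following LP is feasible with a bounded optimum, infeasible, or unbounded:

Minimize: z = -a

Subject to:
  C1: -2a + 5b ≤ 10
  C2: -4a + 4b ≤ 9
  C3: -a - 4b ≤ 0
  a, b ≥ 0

Unbounded (objective can decrease without bound)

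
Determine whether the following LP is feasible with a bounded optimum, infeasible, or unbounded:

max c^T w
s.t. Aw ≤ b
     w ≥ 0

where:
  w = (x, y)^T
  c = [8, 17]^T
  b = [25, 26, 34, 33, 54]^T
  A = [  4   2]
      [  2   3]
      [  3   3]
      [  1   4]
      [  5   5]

Feasible with a bounded optimal solution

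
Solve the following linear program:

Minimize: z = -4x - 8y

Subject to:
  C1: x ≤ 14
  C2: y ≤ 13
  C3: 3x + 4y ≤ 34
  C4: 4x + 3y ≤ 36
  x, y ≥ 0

Evaluate the objective at each vertex of the feasible region:
  z(0, 0) = 0
  z(9, 0) = -36
  z(6, 4) = -56
  z(0, 8.5) = -68  ←
The minimum is at x = 0, y = 8.5.

x = 0, y = 8.5, z = -68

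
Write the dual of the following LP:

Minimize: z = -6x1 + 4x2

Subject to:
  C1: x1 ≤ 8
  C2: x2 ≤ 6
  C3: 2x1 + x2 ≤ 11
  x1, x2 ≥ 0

Primal min cᵀx s.t. Ax ≤ b, x ≥ 0  →  Dual max −bᵀy s.t. Aᵀy ≥ −c, y ≥ 0.

Maximize: z = -8y1 - 6y2 - 11y3

Subject to:
  y1 + 2y3 ≥ 6
  y2 + y3 ≥ -4
  y1, y2, y3 ≥ 0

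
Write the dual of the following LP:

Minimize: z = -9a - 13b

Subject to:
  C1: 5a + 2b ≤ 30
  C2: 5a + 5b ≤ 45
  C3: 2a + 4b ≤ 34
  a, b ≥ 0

Primal min cᵀx s.t. Ax ≤ b, x ≥ 0  →  Dual max −bᵀy s.t. Aᵀy ≥ −c, y ≥ 0.

Maximize: z = -30y1 - 45y2 - 34y3

Subject to:
  5y1 + 5y2 + 2y3 ≥ 9
  2y1 + 5y2 + 4y3 ≥ 13
  y1, y2, y3 ≥ 0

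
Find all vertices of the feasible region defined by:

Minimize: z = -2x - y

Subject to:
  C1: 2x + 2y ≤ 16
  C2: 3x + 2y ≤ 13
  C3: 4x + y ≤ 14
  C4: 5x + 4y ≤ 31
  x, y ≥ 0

(0, 0), (3.5, 0), (3, 2), (0, 6.5)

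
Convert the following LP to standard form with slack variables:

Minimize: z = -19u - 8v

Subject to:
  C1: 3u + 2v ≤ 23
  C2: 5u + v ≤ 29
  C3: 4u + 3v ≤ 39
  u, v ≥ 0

min z = -19u - 8v

s.t.
  3u + 2v + s1 = 23
  5u + v + s2 = 29
  4u + 3v + s3 = 39
  u, v, s1, s2, s3 ≥ 0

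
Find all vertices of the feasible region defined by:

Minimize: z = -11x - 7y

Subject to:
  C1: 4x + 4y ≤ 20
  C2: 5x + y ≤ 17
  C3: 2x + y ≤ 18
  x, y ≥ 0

(0, 0), (3.4, 0), (3, 2), (0, 5)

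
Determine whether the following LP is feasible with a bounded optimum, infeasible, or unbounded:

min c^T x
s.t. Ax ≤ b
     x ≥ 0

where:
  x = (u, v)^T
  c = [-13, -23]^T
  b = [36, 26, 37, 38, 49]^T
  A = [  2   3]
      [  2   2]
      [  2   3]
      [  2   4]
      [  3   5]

Feasible with a bounded optimal solution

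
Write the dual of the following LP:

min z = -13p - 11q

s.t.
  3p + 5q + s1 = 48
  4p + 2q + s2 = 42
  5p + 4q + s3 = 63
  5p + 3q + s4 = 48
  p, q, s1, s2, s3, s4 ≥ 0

Primal min cᵀx s.t. Ax ≤ b, x ≥ 0  →  Dual max −bᵀy s.t. Aᵀy ≥ −c, y ≥ 0.

Maximize: z = -48y1 - 42y2 - 63y3 - 48y4

Subject to:
  3y1 + 4y2 + 5y3 + 5y4 ≥ 13
  5y1 + 2y2 + 4y3 + 3y4 ≥ 11
  y1, y2, y3, y4 ≥ 0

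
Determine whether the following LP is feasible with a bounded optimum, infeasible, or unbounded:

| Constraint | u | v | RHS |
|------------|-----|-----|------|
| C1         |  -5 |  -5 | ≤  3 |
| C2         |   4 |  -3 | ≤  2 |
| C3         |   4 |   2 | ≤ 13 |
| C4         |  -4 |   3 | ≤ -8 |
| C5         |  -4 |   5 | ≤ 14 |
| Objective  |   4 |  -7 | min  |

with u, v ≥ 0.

Infeasible (no feasible solution exists)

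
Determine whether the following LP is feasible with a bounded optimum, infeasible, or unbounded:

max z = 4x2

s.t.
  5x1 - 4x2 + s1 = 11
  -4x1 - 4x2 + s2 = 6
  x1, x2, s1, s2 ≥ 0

Unbounded (objective can increase without bound)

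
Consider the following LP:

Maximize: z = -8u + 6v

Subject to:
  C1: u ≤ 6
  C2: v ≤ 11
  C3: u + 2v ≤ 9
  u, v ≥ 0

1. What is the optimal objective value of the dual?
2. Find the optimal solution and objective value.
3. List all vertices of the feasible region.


1. 27
2. u = 0, v = 4.5, z = 27
3. (0, 0), (6, 0), (6, 1.5), (0, 4.5)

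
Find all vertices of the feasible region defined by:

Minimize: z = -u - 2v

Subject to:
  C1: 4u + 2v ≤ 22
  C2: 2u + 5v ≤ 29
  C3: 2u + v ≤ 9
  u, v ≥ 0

(0, 0), (4.5, 0), (2, 5), (0, 5.8)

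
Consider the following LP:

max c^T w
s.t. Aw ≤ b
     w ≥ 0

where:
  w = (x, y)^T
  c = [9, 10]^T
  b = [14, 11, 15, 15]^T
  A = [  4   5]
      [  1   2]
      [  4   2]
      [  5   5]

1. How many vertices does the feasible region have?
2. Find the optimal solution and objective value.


1. 4
2. x = 1, y = 2, z = 29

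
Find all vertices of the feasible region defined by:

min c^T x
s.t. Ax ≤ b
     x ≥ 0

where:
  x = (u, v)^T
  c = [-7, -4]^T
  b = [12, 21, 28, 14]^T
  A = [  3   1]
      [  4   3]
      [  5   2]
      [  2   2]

(0, 0), (4, 0), (3, 3), (0, 7)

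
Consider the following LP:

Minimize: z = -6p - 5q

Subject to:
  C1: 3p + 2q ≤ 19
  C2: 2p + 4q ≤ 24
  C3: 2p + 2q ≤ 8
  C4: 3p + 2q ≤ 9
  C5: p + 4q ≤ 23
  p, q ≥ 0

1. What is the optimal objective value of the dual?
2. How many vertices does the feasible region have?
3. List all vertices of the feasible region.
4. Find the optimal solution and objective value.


1. -21
2. 4
3. (0, 0), (3, 0), (1, 3), (0, 4)
4. p = 1, q = 3, z = -21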